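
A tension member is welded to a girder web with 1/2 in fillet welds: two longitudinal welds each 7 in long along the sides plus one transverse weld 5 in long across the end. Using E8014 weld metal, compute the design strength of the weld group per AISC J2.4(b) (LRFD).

E80XX → F_EXX = 80 ksi.
t_e = 0.707 × 0.5 = 0.3535 in.
R_nwl = 0.6 × 80 × 0.3535 × 14 = 237.6 kip (longitudinal, 2 welds).
R_nwt = 0.6 × 80 × 0.3535 × 5 = 84.84 kip (transverse, base value).
(i) R_nwl + R_nwt = 322.4 kip; (ii) 0.85 R_nwl + 1.5 R_nwt = 329.2 kip.
R_n = max = 329.2 kip [governs: (ii)]; φR_n = 246.9 kip.

φR_n ≈ 247 kip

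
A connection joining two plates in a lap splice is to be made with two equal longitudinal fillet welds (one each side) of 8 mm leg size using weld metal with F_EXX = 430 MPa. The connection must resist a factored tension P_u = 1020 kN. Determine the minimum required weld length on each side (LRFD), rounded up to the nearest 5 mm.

Throat t_e = 0.707 × 8 = 5.656 mm.
φr_n = 0.75 × 0.6 × 430 × 5.656 × 10⁻³ = 1.094 kN/mm.
L_req = P_u / φr_n = 1020 / 1.094 = 932 mm total.
Per side: 932 / 2 = 466 mm.
Round up → use L = 470 mm on each side.

L = 470 mm on each side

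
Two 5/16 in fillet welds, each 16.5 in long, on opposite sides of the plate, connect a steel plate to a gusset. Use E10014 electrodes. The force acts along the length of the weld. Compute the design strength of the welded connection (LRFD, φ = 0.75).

E100XX → F_EXX = 100 ksi.
Effective throat t_e = 0.707 × 0.3125 = 0.2209 in.
Total length L = 33 in; A_we = 0.2209 × 33 = 7.291 in².
F_nw = 0.6 F_EXX = 0.6 × 100 = 60 ksi.
φR_n = 0.75 × 60 × 7.291 = 328.1 kip.

φR_n ≈ 328 kip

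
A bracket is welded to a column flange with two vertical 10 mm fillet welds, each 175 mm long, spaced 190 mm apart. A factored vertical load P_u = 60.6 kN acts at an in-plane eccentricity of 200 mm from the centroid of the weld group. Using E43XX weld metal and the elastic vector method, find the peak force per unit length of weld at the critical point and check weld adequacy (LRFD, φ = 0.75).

E43XX → F_EXX = 430 MPa.
Total weld length L_w = 350 mm. Treat welds as unit-width lines.
Polar moment about centroid: J = 2[d³/12 + d(b/2)²] = 2[175³/12 + 175×95²] = 4052000 mm³.
Direct shear f_v = P/L_w = 60.6×10³ / 350 = 173.1 N/mm (vertical).
Torsion M = P·e = 60.6×10³ × 200 = 12120000 N·mm.
Critical point at (x, y) = (95, 87.5) from centroid. f_tx = M·y/J = 261.7 N/mm; f_ty = M·x/J = 284.2 N/mm.
Resultant f_max = √[f_tx² + (f_v + f_ty)²] = √[261.7² + (173.1 + 284.2)²] = 526.9 N/mm.
Capacity per unit length: φr_n = 0.75 × 0.6 × 430 × (0.707 × 10) = 1368 N/mm.
526.9 ≤ 1368 → adequate.

f_max ≈ 527 N/mm; adequate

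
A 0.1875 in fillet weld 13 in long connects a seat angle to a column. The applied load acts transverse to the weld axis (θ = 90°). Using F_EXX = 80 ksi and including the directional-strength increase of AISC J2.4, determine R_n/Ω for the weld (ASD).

R_n/Ω ≈ 62 kips

t_e = 0.707 × 0.1875 = 0.1326 in; A_we = 0.1326 × 13 = 1.723 in².
Directional factor: 1.0 + 0.5 sin^1.5(90°) = 1.5.
F_nw = 0.6 × 80 × 1.5 = 72 ksi.
R_n/Ω = (72 × 1.723) / 2.0 = 62.04 kips.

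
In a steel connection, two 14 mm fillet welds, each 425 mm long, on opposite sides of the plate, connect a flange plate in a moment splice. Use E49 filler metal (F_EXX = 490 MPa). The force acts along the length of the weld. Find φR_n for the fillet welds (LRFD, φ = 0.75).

φR_n ≈ 1860 kN

Effective throat t_e = 0.707 × 14 = 9.898 mm.
Total length L = 850 mm; A_we = 9.898 × 850 = 8413 mm².
F_nw = 0.6 F_EXX = 0.6 × 490 = 294 MPa.
φR_n = 0.75 × 294 × 8413 × 10⁻³ = 1855 kN.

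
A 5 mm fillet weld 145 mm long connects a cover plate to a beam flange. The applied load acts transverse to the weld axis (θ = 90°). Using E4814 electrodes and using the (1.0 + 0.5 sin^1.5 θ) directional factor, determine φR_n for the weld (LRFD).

φR_n ≈ 166 kN

E48XX → F_EXX = 480 MPa.
t_e = 0.707 × 5 = 3.535 mm; A_we = 3.535 × 145 = 512.6 mm².
Directional factor: 1.0 + 0.5 sin^1.5(90°) = 1.5.
F_nw = 0.6 × 480 × 1.5 = 432 MPa.
φR_n = 0.75 × 432 × 512.6 × 10⁻³ = 166.1 kN.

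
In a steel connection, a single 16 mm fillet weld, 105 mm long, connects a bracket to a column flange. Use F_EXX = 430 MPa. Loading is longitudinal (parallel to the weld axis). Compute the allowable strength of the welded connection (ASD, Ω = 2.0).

Effective throat t_e = 0.707 × 16 = 11.31 mm.
Total length L = 105 mm; A_we = 11.31 × 105 = 1188 mm².
F_nw = 0.6 F_EXX = 0.6 × 430 = 258 MPa.
R_n = 258 × 1188 × 10⁻³ = 306.4 kN; R_n/Ω = 306.4/2.0 = 153.2 kN.

R_n/Ω ≈ 153 kN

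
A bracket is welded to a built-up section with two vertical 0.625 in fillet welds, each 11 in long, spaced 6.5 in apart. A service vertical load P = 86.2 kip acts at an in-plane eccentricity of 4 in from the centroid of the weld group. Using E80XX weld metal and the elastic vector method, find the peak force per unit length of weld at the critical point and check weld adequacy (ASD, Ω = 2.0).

f_max ≈ 7.63 kip/in; adequate

E80XX → F_EXX = 80 ksi.
Total weld length L_w = 22 in. Treat welds as unit-width lines.
Polar moment about centroid: J = 2[d³/12 + d(b/2)²] = 2[11³/12 + 11×3.25²] = 454.2 in³.
Direct shear f_v = P/L_w = 86.2 / 22 = 3.918 kip/in (vertical).
Torsion M = P·e = 86.2 × 4 = 344.8 kip·in.
Critical point at (x, y) = (3.25, 5.5) from centroid. f_tx = M·y/J = 4.175 kip/in; f_ty = M·x/J = 2.467 kip/in.
Resultant f_max = √[f_tx² + (f_v + f_ty)²] = √[4.175² + (3.918 + 2.467)²] = 7.629 kip/in.
Capacity per unit length: r_n/Ω = (1/2.0) × 0.6 × 80 × (0.707 × 0.625) = 10.6 kip/in.
7.629 ≤ 10.6 → adequate.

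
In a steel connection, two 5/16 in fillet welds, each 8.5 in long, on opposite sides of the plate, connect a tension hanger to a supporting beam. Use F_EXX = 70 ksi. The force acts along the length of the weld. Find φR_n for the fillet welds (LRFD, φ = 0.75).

φR_n ≈ 118 kips

Effective throat t_e = 0.707 × 0.3125 = 0.2209 in.
Total length L = 17 in; A_we = 0.2209 × 17 = 3.756 in².
F_nw = 0.6 F_EXX = 0.6 × 70 = 42 ksi.
φR_n = 0.75 × 42 × 3.756 = 118.3 kips.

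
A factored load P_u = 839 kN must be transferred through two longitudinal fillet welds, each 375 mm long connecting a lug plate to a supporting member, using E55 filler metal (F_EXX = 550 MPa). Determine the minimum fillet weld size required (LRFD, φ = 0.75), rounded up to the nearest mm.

w = 7 mm

Total weld length L = 750 mm.
Required throat t_e = P_u / (φ × 0.6 F_EXX × L) = 839 / (0.75 × 0.6 × 550 × 750 × 10⁻³) = 4.52 mm.
Required leg w = t_e / 0.707 = 6.393 mm → use 7 mm.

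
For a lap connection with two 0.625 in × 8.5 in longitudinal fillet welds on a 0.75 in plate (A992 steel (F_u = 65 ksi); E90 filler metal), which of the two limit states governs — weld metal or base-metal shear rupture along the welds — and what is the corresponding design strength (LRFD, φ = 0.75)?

E90XX → F_EXX = 90 ksi.
t_e = 0.707 × 0.625 = 0.4419 in; L = 17 in.
Weld metal: φR_n = 0.75 × 0.6 × 90 × 0.4419 × 17 = 304.2 kips.
Base metal (shear rupture): φR_n = 0.75 × 0.6 × 65 × 0.75 × 17 = 372.9 kips.
Governing: weld metal.

φR_n ≈ 304 kips (weld metal governs)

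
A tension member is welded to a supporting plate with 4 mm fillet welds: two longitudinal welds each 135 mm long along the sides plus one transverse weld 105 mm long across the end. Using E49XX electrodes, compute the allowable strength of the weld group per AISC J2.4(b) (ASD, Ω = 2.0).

E49XX → F_EXX = 490 MPa.
t_e = 0.707 × 4 = 2.828 mm.
R_nwl = 0.6 × 490 × 2.828 × 270 × 10⁻³ = 224.5 kN (longitudinal, 2 welds).
R_nwt = 0.6 × 490 × 2.828 × 105 × 10⁻³ = 87.3 kN (transverse, base value).
(i) R_nwl + R_nwt = 311.8 kN; (ii) 0.85 R_nwl + 1.5 R_nwt = 321.8 kN.
R_n = max = 321.8 kN [governs: (ii)]; R_n/Ω = 160.9 kN.

R_n/Ω ≈ 161 kN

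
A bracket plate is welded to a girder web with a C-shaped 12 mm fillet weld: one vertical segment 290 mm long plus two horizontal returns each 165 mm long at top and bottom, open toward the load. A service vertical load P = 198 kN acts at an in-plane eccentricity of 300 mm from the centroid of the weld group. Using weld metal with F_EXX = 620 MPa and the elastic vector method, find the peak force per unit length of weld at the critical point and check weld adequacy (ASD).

f_max ≈ 1270 N/mm; adequate

Total weld length L_w = 620 mm. Treat welds as unit-width lines.
Centroid: x̄ = 2×165×82.5 / 620 = 43.91 mm from the vertical weld.
Polar moment about centroid: J = I_x + I_y = [290³/12 + 2×165×145²] + [290×43.91² + 2(165³/12 + 165×38.59²)] = 10770000 mm³.
Direct shear f_v = P/L_w = 198×10³ / 620 = 319.4 N/mm (vertical).
Torsion M = P·e = 198×10³ × 300 = 59400000 N·mm.
Critical point at (x, y) = (121.1, 145) from centroid. f_tx = M·y/J = 799.7 N/mm; f_ty = M·x/J = 667.8 N/mm.
Resultant f_max = √[f_tx² + (f_v + f_ty)²] = √[799.7² + (319.4 + 667.8)²] = 1270 N/mm.
Capacity per unit length: r_n/Ω = (1/2.0) × 0.6 × 620 × (0.707 × 12) = 1578 N/mm.
1270 ≤ 1578 → adequate.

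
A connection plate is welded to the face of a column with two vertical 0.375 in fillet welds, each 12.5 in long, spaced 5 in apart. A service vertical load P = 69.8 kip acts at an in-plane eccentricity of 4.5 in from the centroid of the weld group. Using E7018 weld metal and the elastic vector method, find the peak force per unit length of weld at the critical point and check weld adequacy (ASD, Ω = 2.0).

f_max ≈ 6.01 kip/in; NOT adequate

E70XX → F_EXX = 70 ksi.
Total weld length L_w = 25 in. Treat welds as unit-width lines.
Polar moment about centroid: J = 2[d³/12 + d(b/2)²] = 2[12.5³/12 + 12.5×2.5²] = 481.8 in³.
Direct shear f_v = P/L_w = 69.8 / 25 = 2.792 kip/in (vertical).
Torsion M = P·e = 69.8 × 4.5 = 314.1 kip·in.
Critical point at (x, y) = (2.5, 6.25) from centroid. f_tx = M·y/J = 4.075 kip/in; f_ty = M·x/J = 1.63 kip/in.
Resultant f_max = √[f_tx² + (f_v + f_ty)²] = √[4.075² + (2.792 + 1.63)²] = 6.013 kip/in.
Capacity per unit length: r_n/Ω = (1/2.0) × 0.6 × 70 × (0.707 × 0.375) = 5.568 kip/in.
6.013 > 5.568 → NOT adequate.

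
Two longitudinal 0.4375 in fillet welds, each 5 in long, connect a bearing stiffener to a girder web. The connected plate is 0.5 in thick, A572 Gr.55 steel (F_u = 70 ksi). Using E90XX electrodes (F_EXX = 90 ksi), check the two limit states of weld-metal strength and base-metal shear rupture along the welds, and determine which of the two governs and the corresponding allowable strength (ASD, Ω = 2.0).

R_n/Ω ≈ 83.5 kip (weld metal governs)

t_e = 0.707 × 0.4375 = 0.3093 in; L = 10 in.
Weld metal: R_n/Ω = (1/2.0) × 0.6 × 90 × 0.3093 × 10 = 83.51 kip.
Base metal (shear rupture): R_n/Ω = (1/2.0) × 0.6 × 70 × 0.5 × 10 = 105 kip.
Governing: weld metal.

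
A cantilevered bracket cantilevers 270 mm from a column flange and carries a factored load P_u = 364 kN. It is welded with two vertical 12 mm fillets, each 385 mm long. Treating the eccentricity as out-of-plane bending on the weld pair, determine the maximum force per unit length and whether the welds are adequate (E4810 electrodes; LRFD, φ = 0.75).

f_max ≈ 2040 N/mm; NOT adequate

E48XX → F_EXX = 480 MPa.
L_w = 2 × 385 = 770 mm; section modulus (unit throat) S = 2 × L²/6 = 49410 mm².
Direct shear f_v = P/L_w = 364×10³/770 = 472.7 N/mm.
Moment M = P × e = 364×10³ × 270 = 98280000 N·mm; bending f_b = M/S = 1989 N/mm.
f_max = √(f_v² + f_b²) = √(472.7² + 1989²) = 2045 N/mm.
φr_n = 0.75 × 0.6 × 480 × (0.707 × 12) = 1833 N/mm → NOT adequate.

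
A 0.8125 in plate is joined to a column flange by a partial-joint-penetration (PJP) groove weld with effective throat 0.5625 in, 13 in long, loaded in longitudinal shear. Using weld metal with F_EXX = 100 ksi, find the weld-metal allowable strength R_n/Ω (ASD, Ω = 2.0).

Effective throat (given) t_e = 0.5625 in.
A_we = 0.5625 × 13 = 7.312 in².
F_nw = 0.6 F_EXX = 60 ksi.
R_n/Ω = (60 × 7.312) / 2.0 = 219.4 kips.

R_n/Ω ≈ 219 kips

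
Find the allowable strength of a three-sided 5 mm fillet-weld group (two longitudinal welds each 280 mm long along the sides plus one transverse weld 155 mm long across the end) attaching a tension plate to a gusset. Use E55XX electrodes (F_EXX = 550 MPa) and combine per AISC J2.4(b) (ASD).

R_n/Ω ≈ 417 kN

t_e = 0.707 × 5 = 3.535 mm.
R_nwl = 0.6 × 550 × 3.535 × 560 × 10⁻³ = 653.3 kN (longitudinal, 2 welds).
R_nwt = 0.6 × 550 × 3.535 × 155 × 10⁻³ = 180.8 kN (transverse, base value).
(i) R_nwl + R_nwt = 834.1 kN; (ii) 0.85 R_nwl + 1.5 R_nwt = 826.5 kN.
R_n = max = 834.1 kN [governs: (i)]; R_n/Ω = 417 kN.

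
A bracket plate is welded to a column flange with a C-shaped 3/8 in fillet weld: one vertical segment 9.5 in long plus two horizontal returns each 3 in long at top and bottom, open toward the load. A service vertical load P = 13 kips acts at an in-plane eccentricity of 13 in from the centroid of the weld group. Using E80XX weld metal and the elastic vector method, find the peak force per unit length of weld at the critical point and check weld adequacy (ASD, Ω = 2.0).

E80XX → F_EXX = 80 ksi.
Total weld length L_w = 15.5 in. Treat welds as unit-width lines.
Centroid: x̄ = 2×3×1.5 / 15.5 = 0.5806 in from the vertical weld.
Polar moment about centroid: J = I_x + I_y = [9.5³/12 + 2×3×4.75²] + [9.5×0.5806² + 2(3³/12 + 3×0.9194²)] = 219.6 in³.
Direct shear f_v = P/L_w = 13 / 15.5 = 0.8387 kip/in (vertical).
Torsion M = P·e = 13 × 13 = 169 kip·in.
Critical point at (x, y) = (2.419, 4.75) from centroid. f_tx = M·y/J = 3.656 kip/in; f_ty = M·x/J = 1.862 kip/in.
Resultant f_max = √[f_tx² + (f_v + f_ty)²] = √[3.656² + (0.8387 + 1.862)²] = 4.545 kip/in.
Capacity per unit length: r_n/Ω = (1/2.0) × 0.6 × 80 × (0.707 × 0.375) = 6.363 kip/in.
4.545 ≤ 6.363 → adequate.

f_max ≈ 4.54 kip/in; adequate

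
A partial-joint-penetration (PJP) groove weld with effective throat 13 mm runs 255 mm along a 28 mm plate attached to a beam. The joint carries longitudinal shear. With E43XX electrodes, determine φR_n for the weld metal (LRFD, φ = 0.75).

E43XX → F_EXX = 430 MPa.
Effective throat (given) t_e = 13 mm.
A_we = 13 × 255 = 3315 mm².
F_nw = 0.6 F_EXX = 258 MPa.
φR_n = 0.75 × 258 × 3315 × 10⁻³ = 641.5 kN.

φR_n ≈ 641 kN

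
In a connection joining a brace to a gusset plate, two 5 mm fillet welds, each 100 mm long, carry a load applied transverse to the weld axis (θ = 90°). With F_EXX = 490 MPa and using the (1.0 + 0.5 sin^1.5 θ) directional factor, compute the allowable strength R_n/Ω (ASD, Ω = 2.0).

R_n/Ω ≈ 156 kN

t_e = 0.707 × 5 = 3.535 mm; A_we = 3.535 × 200 = 707 mm².
Directional factor: 1.0 + 0.5 sin^1.5(90°) = 1.5.
F_nw = 0.6 × 490 × 1.5 = 441 MPa.
R_n/Ω = (441 × 707) / 2.0 × 10⁻³ = 155.9 kN.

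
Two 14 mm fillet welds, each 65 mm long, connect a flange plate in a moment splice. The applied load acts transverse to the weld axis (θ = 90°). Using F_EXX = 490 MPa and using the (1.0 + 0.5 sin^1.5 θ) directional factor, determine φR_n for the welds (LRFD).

φR_n ≈ 426 kN

t_e = 0.707 × 14 = 9.898 mm; A_we = 9.898 × 130 = 1287 mm².
Directional factor: 1.0 + 0.5 sin^1.5(90°) = 1.5.
F_nw = 0.6 × 490 × 1.5 = 441 MPa.
φR_n = 0.75 × 441 × 1287 × 10⁻³ = 425.6 kN.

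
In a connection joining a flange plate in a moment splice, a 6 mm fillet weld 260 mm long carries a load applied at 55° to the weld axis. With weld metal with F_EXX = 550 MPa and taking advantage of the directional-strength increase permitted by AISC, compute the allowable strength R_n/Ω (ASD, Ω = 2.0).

R_n/Ω ≈ 249 kN

t_e = 0.707 × 6 = 4.242 mm; A_we = 4.242 × 260 = 1103 mm².
Directional factor: 1.0 + 0.5 sin^1.5(55°) = 1.371.
F_nw = 0.6 × 550 × 1.371 = 452.3 MPa.
R_n/Ω = (452.3 × 1103) / 2.0 × 10⁻³ = 249.4 kN.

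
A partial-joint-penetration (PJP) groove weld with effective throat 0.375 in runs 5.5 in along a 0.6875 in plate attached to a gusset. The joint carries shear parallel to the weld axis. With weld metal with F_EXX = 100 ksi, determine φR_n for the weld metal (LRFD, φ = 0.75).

φR_n ≈ 92.8 kips

Effective throat (given) t_e = 0.375 in.
A_we = 0.375 × 5.5 = 2.062 in².
F_nw = 0.6 F_EXX = 60 ksi.
φR_n = 0.75 × 60 × 2.062 = 92.81 kips.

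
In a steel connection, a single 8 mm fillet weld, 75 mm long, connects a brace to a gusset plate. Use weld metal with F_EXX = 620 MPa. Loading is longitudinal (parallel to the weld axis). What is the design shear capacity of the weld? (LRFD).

Effective throat t_e = 0.707 × 8 = 5.656 mm.
Total length L = 75 mm; A_we = 5.656 × 75 = 424.2 mm².
F_nw = 0.6 F_EXX = 0.6 × 620 = 372 MPa.
φR_n = 0.75 × 372 × 424.2 × 10⁻³ = 118.4 kN.

φR_n ≈ 118 kN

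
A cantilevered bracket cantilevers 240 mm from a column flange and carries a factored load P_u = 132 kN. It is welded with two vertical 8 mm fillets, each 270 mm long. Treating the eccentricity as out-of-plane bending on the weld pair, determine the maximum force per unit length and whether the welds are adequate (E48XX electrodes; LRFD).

E48XX → F_EXX = 480 MPa.
L_w = 2 × 270 = 540 mm; section modulus (unit throat) S = 2 × L²/6 = 24300 mm².
Direct shear f_v = P/L_w = 132×10³/540 = 244.4 N/mm.
Moment M = P × e = 132×10³ × 240 = 31680000 N·mm; bending f_b = M/S = 1304 N/mm.
f_max = √(f_v² + f_b²) = √(244.4² + 1304²) = 1326 N/mm.
φr_n = 0.75 × 0.6 × 480 × (0.707 × 8) = 1222 N/mm → NOT adequate.

f_max ≈ 1330 N/mm; NOT adequate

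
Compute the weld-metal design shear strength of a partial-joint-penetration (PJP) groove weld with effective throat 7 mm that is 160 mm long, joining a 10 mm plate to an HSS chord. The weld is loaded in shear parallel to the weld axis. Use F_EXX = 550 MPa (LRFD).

Effective throat (given) t_e = 7 mm.
A_we = 7 × 160 = 1120 mm².
F_nw = 0.6 F_EXX = 330 MPa.
φR_n = 0.75 × 330 × 1120 × 10⁻³ = 277.2 kN.

φR_n ≈ 277 kN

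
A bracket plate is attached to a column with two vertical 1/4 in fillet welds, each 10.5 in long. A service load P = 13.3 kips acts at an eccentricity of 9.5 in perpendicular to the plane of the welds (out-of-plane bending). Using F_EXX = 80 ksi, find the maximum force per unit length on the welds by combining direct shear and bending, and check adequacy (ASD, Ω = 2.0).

L_w = 2 × 10.5 = 21 in; section modulus (unit throat) S = 2 × L²/6 = 36.75 in².
Direct shear f_v = P/L_w = 13.3/21 = 0.6333 kip/in.
Moment M = P × e = 13.3 × 9.5 = 126.35 kip·in; bending f_b = M/S = 3.438 kip/in.
f_max = √(f_v² + f_b²) = √(0.6333² + 3.438²) = 3.496 kip/in.
r_n/Ω = (1/2.0) × 0.6 × 80 × (0.707 × 0.25) = 4.242 kip/in → adequate.

f_max ≈ 3.5 kip/in; adequate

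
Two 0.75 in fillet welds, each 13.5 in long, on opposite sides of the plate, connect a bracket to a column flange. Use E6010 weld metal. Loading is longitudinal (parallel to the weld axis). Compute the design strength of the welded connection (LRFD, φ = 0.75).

E60XX → F_EXX = 60 ksi.
Effective throat t_e = 0.707 × 0.75 = 0.5302 in.
Total length L = 27 in; A_we = 0.5302 × 27 = 14.32 in².
F_nw = 0.6 F_EXX = 0.6 × 60 = 36 ksi.
φR_n = 0.75 × 36 × 14.32 = 386.6 kips.

φR_n ≈ 387 kips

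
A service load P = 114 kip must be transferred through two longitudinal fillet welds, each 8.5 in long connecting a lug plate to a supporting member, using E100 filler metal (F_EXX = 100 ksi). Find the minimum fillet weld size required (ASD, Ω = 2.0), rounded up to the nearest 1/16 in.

w = 3/8 in

Total weld length L = 17 in.
Required throat t_e = P × Ω / (0.6 F_EXX × L) = 114 × 2.0 / (0.6 × 100 × 17) = 0.2235 in.
Required leg w = t_e / 0.707 = 0.3162 in → use 3/8 in.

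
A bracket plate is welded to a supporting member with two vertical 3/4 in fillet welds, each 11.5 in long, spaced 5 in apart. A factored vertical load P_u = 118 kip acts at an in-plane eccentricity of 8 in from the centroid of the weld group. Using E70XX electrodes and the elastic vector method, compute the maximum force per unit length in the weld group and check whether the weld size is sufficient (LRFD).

E70XX → F_EXX = 70 ksi.
Total weld length L_w = 23 in. Treat welds as unit-width lines.
Polar moment about centroid: J = 2[d³/12 + d(b/2)²] = 2[11.5³/12 + 11.5×2.5²] = 397.2 in³.
Direct shear f_v = P/L_w = 118 / 23 = 5.13 kip/in (vertical).
Torsion M = P·e = 118 × 8 = 944 kip·in.
Critical point at (x, y) = (2.5, 5.75) from centroid. f_tx = M·y/J = 13.66 kip/in; f_ty = M·x/J = 5.941 kip/in.
Resultant f_max = √[f_tx² + (f_v + f_ty)²] = √[13.66² + (5.13 + 5.941)²] = 17.59 kip/in.
Capacity per unit length: φr_n = 0.75 × 0.6 × 70 × (0.707 × 0.75) = 16.7 kip/in.
17.59 > 16.7 → NOT adequate.

f_max ≈ 17.6 kip/in; NOT adequate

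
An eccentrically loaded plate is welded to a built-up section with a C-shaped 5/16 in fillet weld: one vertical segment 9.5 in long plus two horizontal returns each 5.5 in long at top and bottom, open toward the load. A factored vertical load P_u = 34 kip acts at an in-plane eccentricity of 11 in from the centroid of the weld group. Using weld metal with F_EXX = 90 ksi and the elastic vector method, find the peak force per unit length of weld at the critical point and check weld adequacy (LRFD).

f_max ≈ 7.22 kip/in; adequate

Total weld length L_w = 20.5 in. Treat welds as unit-width lines.
Centroid: x̄ = 2×5.5×2.75 / 20.5 = 1.476 in from the vertical weld.
Polar moment about centroid: J = I_x + I_y = [9.5³/12 + 2×5.5×4.75²] + [9.5×1.476² + 2(5.5³/12 + 5.5×1.274²)] = 385.9 in³.
Direct shear f_v = P/L_w = 34 / 20.5 = 1.659 kip/in (vertical).
Torsion M = P·e = 34 × 11 = 374 kip·in.
Critical point at (x, y) = (4.024, 4.75) from centroid. f_tx = M·y/J = 4.603 kip/in; f_ty = M·x/J = 3.9 kip/in.
Resultant f_max = √[f_tx² + (f_v + f_ty)²] = √[4.603² + (1.659 + 3.9)²] = 7.217 kip/in.
Capacity per unit length: φr_n = 0.75 × 0.6 × 90 × (0.707 × 0.3125) = 8.948 kip/in.
7.217 ≤ 8.948 → adequate.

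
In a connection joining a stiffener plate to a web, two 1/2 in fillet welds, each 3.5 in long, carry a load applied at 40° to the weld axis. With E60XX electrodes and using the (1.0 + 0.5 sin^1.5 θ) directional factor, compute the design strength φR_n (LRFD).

E60XX → F_EXX = 60 ksi.
t_e = 0.707 × 0.5 = 0.3535 in; A_we = 0.3535 × 7 = 2.474 in².
Directional factor: 1.0 + 0.5 sin^1.5(40°) = 1.258.
F_nw = 0.6 × 60 × 1.258 = 45.28 ksi.
φR_n = 0.75 × 45.28 × 2.474 = 84.03 kip.

φR_n ≈ 84 kip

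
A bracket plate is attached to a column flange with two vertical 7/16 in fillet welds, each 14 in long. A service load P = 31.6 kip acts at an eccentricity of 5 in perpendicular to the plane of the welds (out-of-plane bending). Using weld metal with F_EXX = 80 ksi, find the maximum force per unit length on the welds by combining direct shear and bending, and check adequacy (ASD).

L_w = 2 × 14 = 28 in; section modulus (unit throat) S = 2 × L²/6 = 65.33 in².
Direct shear f_v = P/L_w = 31.6/28 = 1.129 kip/in.
Moment M = P × e = 31.6 × 5 = 158 kip·in; bending f_b = M/S = 2.418 kip/in.
f_max = √(f_v² + f_b²) = √(1.129² + 2.418²) = 2.669 kip/in.
r_n/Ω = (1/2.0) × 0.6 × 80 × (0.707 × 0.4375) = 7.423 kip/in → adequate.

f_max ≈ 2.67 kip/in; adequate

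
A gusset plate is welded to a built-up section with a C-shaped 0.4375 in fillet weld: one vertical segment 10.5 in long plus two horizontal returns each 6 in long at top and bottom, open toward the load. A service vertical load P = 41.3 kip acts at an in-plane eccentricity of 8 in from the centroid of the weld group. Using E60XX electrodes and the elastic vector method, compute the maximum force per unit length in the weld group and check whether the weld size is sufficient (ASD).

f_max ≈ 5.76 kip/in; NOT adequate

E60XX → F_EXX = 60 ksi.
Total weld length L_w = 22.5 in. Treat welds as unit-width lines.
Centroid: x̄ = 2×6×3 / 22.5 = 1.6 in from the vertical weld.
Polar moment about centroid: J = I_x + I_y = [10.5³/12 + 2×6×5.25²] + [10.5×1.6² + 2(6³/12 + 6×1.4²)] = 513.6 in³.
Direct shear f_v = P/L_w = 41.3 / 22.5 = 1.836 kip/in (vertical).
Torsion M = P·e = 41.3 × 8 = 330.4 kip·in.
Critical point at (x, y) = (4.4, 5.25) from centroid. f_tx = M·y/J = 3.377 kip/in; f_ty = M·x/J = 2.83 kip/in.
Resultant f_max = √[f_tx² + (f_v + f_ty)²] = √[3.377² + (1.836 + 2.83)²] = 5.76 kip/in.
Capacity per unit length: r_n/Ω = (1/2.0) × 0.6 × 60 × (0.707 × 0.4375) = 5.568 kip/in.
5.76 > 5.568 → NOT adequate.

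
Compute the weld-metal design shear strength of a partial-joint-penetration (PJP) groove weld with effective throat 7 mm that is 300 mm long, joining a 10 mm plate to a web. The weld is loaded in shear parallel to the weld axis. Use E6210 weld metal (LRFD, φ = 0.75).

E62XX → F_EXX = 620 MPa.
Effective throat (given) t_e = 7 mm.
A_we = 7 × 300 = 2100 mm².
F_nw = 0.6 F_EXX = 372 MPa.
φR_n = 0.75 × 372 × 2100 × 10⁻³ = 585.9 kN.

φR_n ≈ 586 kN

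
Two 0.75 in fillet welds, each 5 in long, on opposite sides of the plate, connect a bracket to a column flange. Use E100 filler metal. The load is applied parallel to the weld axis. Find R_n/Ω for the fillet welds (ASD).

E100XX → F_EXX = 100 ksi.
Effective throat t_e = 0.707 × 0.75 = 0.5302 in.
Total length L = 10 in; A_we = 0.5302 × 10 = 5.303 in².
F_nw = 0.6 F_EXX = 0.6 × 100 = 60 ksi.
R_n = 60 × 5.303 = 318.2 kip; R_n/Ω = 318.2/2.0 = 159.1 kip.

R_n/Ω ≈ 159 kip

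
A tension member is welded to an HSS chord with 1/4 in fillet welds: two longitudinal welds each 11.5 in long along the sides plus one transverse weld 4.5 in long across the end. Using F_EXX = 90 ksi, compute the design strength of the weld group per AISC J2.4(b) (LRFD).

φR_n ≈ 197 kip

t_e = 0.707 × 0.25 = 0.1767 in.
R_nwl = 0.6 × 90 × 0.1767 × 23 = 219.5 kip (longitudinal, 2 welds).
R_nwt = 0.6 × 90 × 0.1767 × 4.5 = 42.95 kip (transverse, base value).
(i) R_nwl + R_nwt = 262.5 kip; (ii) 0.85 R_nwl + 1.5 R_nwt = 251 kip.
R_n = max = 262.5 kip [governs: (i)]; φR_n = 196.9 kip.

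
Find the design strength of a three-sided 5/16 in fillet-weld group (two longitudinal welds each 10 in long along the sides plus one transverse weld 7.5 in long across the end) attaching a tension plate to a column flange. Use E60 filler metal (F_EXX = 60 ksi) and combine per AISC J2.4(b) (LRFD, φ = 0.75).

t_e = 0.707 × 0.3125 = 0.2209 in.
R_nwl = 0.6 × 60 × 0.2209 × 20 = 159.1 kips (longitudinal, 2 welds).
R_nwt = 0.6 × 60 × 0.2209 × 7.5 = 59.65 kips (transverse, base value).
(i) R_nwl + R_nwt = 218.7 kips; (ii) 0.85 R_nwl + 1.5 R_nwt = 224.7 kips.
R_n = max = 224.7 kips [governs: (ii)]; φR_n = 168.5 kips.

φR_n ≈ 169 kips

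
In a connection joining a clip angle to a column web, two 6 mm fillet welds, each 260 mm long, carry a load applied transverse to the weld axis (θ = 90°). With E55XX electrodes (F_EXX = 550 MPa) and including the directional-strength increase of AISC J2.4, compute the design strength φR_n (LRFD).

t_e = 0.707 × 6 = 4.242 mm; A_we = 4.242 × 520 = 2206 mm².
Directional factor: 1.0 + 0.5 sin^1.5(90°) = 1.5.
F_nw = 0.6 × 550 × 1.5 = 495 MPa.
φR_n = 0.75 × 495 × 2206 × 10⁻³ = 818.9 kN.

φR_n ≈ 819 kN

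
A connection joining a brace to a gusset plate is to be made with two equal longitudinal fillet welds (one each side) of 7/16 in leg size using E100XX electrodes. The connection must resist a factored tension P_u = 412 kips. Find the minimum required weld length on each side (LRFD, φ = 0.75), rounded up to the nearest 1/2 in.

E100XX → F_EXX = 100 ksi.
Throat t_e = 0.707 × 0.4375 = 0.3093 in.
φr_n = 0.75 × 0.6 × 100 × 0.3093 = 13.92 kips/in.
L_req = P_u / φr_n = 412 / 13.92 = 29.6 in total.
Per side: 29.6 / 2 = 14.8 in.
Round up → use L = 15 in on each side.

L = 15 in on each side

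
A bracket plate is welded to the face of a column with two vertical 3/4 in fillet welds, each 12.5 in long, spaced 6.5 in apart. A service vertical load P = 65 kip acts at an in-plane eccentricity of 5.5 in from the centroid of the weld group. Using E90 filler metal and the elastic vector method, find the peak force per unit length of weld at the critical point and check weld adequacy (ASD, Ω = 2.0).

E90XX → F_EXX = 90 ksi.
Total weld length L_w = 25 in. Treat welds as unit-width lines.
Polar moment about centroid: J = 2[d³/12 + d(b/2)²] = 2[12.5³/12 + 12.5×3.25²] = 589.6 in³.
Direct shear f_v = P/L_w = 65 / 25 = 2.6 kip/in (vertical).
Torsion M = P·e = 65 × 5.5 = 357.5 kip·in.
Critical point at (x, y) = (3.25, 6.25) from centroid. f_tx = M·y/J = 3.79 kip/in; f_ty = M·x/J = 1.971 kip/in.
Resultant f_max = √[f_tx² + (f_v + f_ty)²] = √[3.79² + (2.6 + 1.971)²] = 5.937 kip/in.
Capacity per unit length: r_n/Ω = (1/2.0) × 0.6 × 90 × (0.707 × 0.75) = 14.32 kip/in.
5.937 ≤ 14.32 → adequate.

f_max ≈ 5.94 kip/in; adequate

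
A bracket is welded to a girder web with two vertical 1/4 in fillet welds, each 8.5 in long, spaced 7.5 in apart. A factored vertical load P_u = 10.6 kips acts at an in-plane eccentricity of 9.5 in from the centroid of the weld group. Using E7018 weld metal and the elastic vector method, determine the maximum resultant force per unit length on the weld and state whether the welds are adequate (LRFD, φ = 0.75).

E70XX → F_EXX = 70 ksi.
Total weld length L_w = 17 in. Treat welds as unit-width lines.
Polar moment about centroid: J = 2[d³/12 + d(b/2)²] = 2[8.5³/12 + 8.5×3.75²] = 341.4 in³.
Direct shear f_v = P/L_w = 10.6 / 17 = 0.6235 kip/in (vertical).
Torsion M = P·e = 10.6 × 9.5 = 100.7 kip·in.
Critical point at (x, y) = (3.75, 4.25) from centroid. f_tx = M·y/J = 1.254 kip/in; f_ty = M·x/J = 1.106 kip/in.
Resultant f_max = √[f_tx² + (f_v + f_ty)²] = √[1.254² + (0.6235 + 1.106)²] = 2.136 kip/in.
Capacity per unit length: φr_n = 0.75 × 0.6 × 70 × (0.707 × 0.25) = 5.568 kip/in.
2.136 ≤ 5.568 → adequate.

f_max ≈ 2.14 kip/in; adequate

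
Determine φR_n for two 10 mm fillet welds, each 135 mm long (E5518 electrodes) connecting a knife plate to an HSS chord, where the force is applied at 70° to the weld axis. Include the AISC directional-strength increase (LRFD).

φR_n ≈ 688 kN

E55XX → F_EXX = 550 MPa.
t_e = 0.707 × 10 = 7.07 mm; A_we = 7.07 × 270 = 1909 mm².
Directional factor: 1.0 + 0.5 sin^1.5(70°) = 1.455.
F_nw = 0.6 × 550 × 1.455 = 480.3 MPa.
φR_n = 0.75 × 480.3 × 1909 × 10⁻³ = 687.6 kN.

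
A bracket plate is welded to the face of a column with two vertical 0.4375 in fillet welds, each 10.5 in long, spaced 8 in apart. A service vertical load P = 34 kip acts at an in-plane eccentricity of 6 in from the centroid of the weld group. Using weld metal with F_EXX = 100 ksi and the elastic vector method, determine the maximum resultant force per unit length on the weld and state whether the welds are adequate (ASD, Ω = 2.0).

Total weld length L_w = 21 in. Treat welds as unit-width lines.
Polar moment about centroid: J = 2[d³/12 + d(b/2)²] = 2[10.5³/12 + 10.5×4²] = 528.9 in³.
Direct shear f_v = P/L_w = 34 / 21 = 1.619 kip/in (vertical).
Torsion M = P·e = 34 × 6 = 204 kip·in.
Critical point at (x, y) = (4, 5.25) from centroid. f_tx = M·y/J = 2.025 kip/in; f_ty = M·x/J = 1.543 kip/in.
Resultant f_max = √[f_tx² + (f_v + f_ty)²] = √[2.025² + (1.619 + 1.543)²] = 3.755 kip/in.
Capacity per unit length: r_n/Ω = (1/2.0) × 0.6 × 100 × (0.707 × 0.4375) = 9.279 kip/in.
3.755 ≤ 9.279 → adequate.

f_max ≈ 3.75 kip/in; adequate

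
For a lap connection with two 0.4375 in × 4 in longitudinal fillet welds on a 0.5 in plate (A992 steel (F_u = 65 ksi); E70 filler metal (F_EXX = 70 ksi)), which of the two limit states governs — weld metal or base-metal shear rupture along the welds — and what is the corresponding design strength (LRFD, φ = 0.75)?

φR_n ≈ 77.9 kips (weld metal governs)

t_e = 0.707 × 0.4375 = 0.3093 in; L = 8 in.
Weld metal: φR_n = 0.75 × 0.6 × 70 × 0.3093 × 8 = 77.95 kips.
Base metal (shear rupture): φR_n = 0.75 × 0.6 × 65 × 0.5 × 8 = 117 kips.
Governing: weld metal.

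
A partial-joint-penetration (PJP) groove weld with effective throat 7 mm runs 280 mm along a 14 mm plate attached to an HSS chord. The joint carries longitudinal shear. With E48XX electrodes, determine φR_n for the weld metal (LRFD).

E48XX → F_EXX = 480 MPa.
Effective throat (given) t_e = 7 mm.
A_we = 7 × 280 = 1960 mm².
F_nw = 0.6 F_EXX = 288 MPa.
φR_n = 0.75 × 288 × 1960 × 10⁻³ = 423.4 kN.

φR_n ≈ 423 kN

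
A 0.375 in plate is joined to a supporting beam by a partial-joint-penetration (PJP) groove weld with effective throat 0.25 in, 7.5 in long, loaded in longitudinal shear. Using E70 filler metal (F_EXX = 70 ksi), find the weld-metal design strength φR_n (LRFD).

φR_n ≈ 59.1 kips

Effective throat (given) t_e = 0.25 in.
A_we = 0.25 × 7.5 = 1.875 in².
F_nw = 0.6 F_EXX = 42 ksi.
φR_n = 0.75 × 42 × 1.875 = 59.06 kips.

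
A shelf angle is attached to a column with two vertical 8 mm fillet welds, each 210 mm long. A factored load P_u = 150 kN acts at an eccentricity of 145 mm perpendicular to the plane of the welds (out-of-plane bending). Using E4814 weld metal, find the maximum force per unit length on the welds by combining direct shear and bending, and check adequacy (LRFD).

f_max ≈ 1520 N/mm; NOT adequate

E48XX → F_EXX = 480 MPa.
L_w = 2 × 210 = 420 mm; section modulus (unit throat) S = 2 × L²/6 = 14700 mm².
Direct shear f_v = P/L_w = 150×10³/420 = 357.1 N/mm.
Moment M = P × e = 150×10³ × 145 = 21750000 N·mm; bending f_b = M/S = 1480 N/mm.
f_max = √(f_v² + f_b²) = √(357.1² + 1480²) = 1522 N/mm.
φr_n = 0.75 × 0.6 × 480 × (0.707 × 8) = 1222 N/mm → NOT adequate.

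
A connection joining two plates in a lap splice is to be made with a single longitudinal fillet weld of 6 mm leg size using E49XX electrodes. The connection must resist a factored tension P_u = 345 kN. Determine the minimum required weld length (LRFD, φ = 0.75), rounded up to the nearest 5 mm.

E49XX → F_EXX = 490 MPa.
Throat t_e = 0.707 × 6 = 4.242 mm.
φr_n = 0.75 × 0.6 × 490 × 4.242 × 10⁻³ = 0.9354 kN/mm.
L_req = P_u / φr_n = 345 / 0.9354 = 368.8 mm total.
Round up → use L = 370 mm.

L = 370 mm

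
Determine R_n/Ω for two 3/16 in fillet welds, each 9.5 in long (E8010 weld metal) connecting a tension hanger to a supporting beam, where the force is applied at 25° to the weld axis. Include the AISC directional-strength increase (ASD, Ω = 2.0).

E80XX → F_EXX = 80 ksi.
t_e = 0.707 × 0.1875 = 0.1326 in; A_we = 0.1326 × 19 = 2.519 in².
Directional factor: 1.0 + 0.5 sin^1.5(25°) = 1.137.
F_nw = 0.6 × 80 × 1.137 = 54.59 ksi.
R_n/Ω = (54.59 × 2.519) / 2.0 = 68.75 kips.

R_n/Ω ≈ 68.8 kips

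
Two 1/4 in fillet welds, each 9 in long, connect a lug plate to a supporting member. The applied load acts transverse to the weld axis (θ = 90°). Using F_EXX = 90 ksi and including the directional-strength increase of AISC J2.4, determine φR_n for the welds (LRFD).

φR_n ≈ 193 kips

t_e = 0.707 × 0.25 = 0.1767 in; A_we = 0.1767 × 18 = 3.181 in².
Directional factor: 1.0 + 0.5 sin^1.5(90°) = 1.5.
F_nw = 0.6 × 90 × 1.5 = 81 ksi.
φR_n = 0.75 × 81 × 3.181 = 193.3 kips.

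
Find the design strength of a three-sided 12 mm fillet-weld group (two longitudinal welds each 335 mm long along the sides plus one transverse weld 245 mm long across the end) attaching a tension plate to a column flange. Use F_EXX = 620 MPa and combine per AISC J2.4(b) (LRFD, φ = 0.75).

φR_n ≈ 2220 kN

t_e = 0.707 × 12 = 8.484 mm.
R_nwl = 0.6 × 620 × 8.484 × 670 × 10⁻³ = 2115 kN (longitudinal, 2 welds).
R_nwt = 0.6 × 620 × 8.484 × 245 × 10⁻³ = 773.2 kN (transverse, base value).
(i) R_nwl + R_nwt = 2888 kN; (ii) 0.85 R_nwl + 1.5 R_nwt = 2957 kN.
R_n = max = 2957 kN [governs: (ii)]; φR_n = 2218 kN.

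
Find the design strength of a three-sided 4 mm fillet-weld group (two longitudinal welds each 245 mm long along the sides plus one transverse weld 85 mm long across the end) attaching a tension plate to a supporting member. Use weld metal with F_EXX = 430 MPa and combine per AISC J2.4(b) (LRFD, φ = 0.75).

t_e = 0.707 × 4 = 2.828 mm.
R_nwl = 0.6 × 430 × 2.828 × 490 × 10⁻³ = 357.5 kN (longitudinal, 2 welds).
R_nwt = 0.6 × 430 × 2.828 × 85 × 10⁻³ = 62.02 kN (transverse, base value).
(i) R_nwl + R_nwt = 419.5 kN; (ii) 0.85 R_nwl + 1.5 R_nwt = 396.9 kN.
R_n = max = 419.5 kN [governs: (i)]; φR_n = 314.7 kN.

φR_n ≈ 315 kN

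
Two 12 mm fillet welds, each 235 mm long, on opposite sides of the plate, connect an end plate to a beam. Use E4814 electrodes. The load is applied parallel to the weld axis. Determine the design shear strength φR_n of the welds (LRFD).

φR_n ≈ 861 kN

E48XX → F_EXX = 480 MPa.
Effective throat t_e = 0.707 × 12 = 8.484 mm.
Total length L = 470 mm; A_we = 8.484 × 470 = 3987 mm².
F_nw = 0.6 F_EXX = 0.6 × 480 = 288 MPa.
φR_n = 0.75 × 288 × 3987 × 10⁻³ = 861.3 kN.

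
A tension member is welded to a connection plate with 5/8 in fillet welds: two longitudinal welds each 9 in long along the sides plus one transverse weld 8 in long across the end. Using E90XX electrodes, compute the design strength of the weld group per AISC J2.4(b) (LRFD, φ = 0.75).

φR_n ≈ 489 kips

E90XX → F_EXX = 90 ksi.
t_e = 0.707 × 0.625 = 0.4419 in.
R_nwl = 0.6 × 90 × 0.4419 × 18 = 429.5 kips (longitudinal, 2 welds).
R_nwt = 0.6 × 90 × 0.4419 × 8 = 190.9 kips (transverse, base value).
(i) R_nwl + R_nwt = 620.4 kips; (ii) 0.85 R_nwl + 1.5 R_nwt = 651.4 kips.
R_n = max = 651.4 kips [governs: (ii)]; φR_n = 488.6 kips.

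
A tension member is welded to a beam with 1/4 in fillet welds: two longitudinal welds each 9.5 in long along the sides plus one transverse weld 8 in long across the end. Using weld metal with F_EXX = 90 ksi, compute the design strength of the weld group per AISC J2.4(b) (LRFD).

t_e = 0.707 × 0.25 = 0.1767 in.
R_nwl = 0.6 × 90 × 0.1767 × 19 = 181.3 kip (longitudinal, 2 welds).
R_nwt = 0.6 × 90 × 0.1767 × 8 = 76.36 kip (transverse, base value).
(i) R_nwl + R_nwt = 257.7 kip; (ii) 0.85 R_nwl + 1.5 R_nwt = 268.7 kip.
R_n = max = 268.7 kip [governs: (ii)]; φR_n = 201.5 kip.

φR_n ≈ 202 kip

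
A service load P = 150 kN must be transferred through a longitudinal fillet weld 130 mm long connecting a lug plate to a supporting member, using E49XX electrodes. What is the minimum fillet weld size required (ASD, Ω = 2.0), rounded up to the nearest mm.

w = 12 mm

E49XX → F_EXX = 490 MPa.
Total weld length L = 130 mm.
Required throat t_e = P × Ω / (0.6 F_EXX × L) = 150 × 2.0 / (0.6 × 490 × 130 × 10⁻³) = 7.849 mm.
Required leg w = t_e / 0.707 = 11.1 mm → use 12 mm.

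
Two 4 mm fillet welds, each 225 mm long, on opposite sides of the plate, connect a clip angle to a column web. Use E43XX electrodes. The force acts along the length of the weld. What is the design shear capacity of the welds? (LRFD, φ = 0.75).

φR_n ≈ 246 kN

E43XX → F_EXX = 430 MPa.
Effective throat t_e = 0.707 × 4 = 2.828 mm.
Total length L = 450 mm; A_we = 2.828 × 450 = 1273 mm².
F_nw = 0.6 F_EXX = 0.6 × 430 = 258 MPa.
φR_n = 0.75 × 258 × 1273 × 10⁻³ = 246.2 kN.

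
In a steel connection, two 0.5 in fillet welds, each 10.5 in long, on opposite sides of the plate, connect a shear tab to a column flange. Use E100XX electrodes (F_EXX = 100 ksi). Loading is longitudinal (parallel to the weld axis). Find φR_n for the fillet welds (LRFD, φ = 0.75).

Effective throat t_e = 0.707 × 0.5 = 0.3535 in.
Total length L = 21 in; A_we = 0.3535 × 21 = 7.423 in².
F_nw = 0.6 F_EXX = 0.6 × 100 = 60 ksi.
φR_n = 0.75 × 60 × 7.423 = 334.1 kip.

φR_n ≈ 334 kip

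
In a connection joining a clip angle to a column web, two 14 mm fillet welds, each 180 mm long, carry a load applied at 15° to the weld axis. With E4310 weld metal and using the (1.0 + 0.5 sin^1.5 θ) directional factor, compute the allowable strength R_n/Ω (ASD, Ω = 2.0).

R_n/Ω ≈ 490 kN

E43XX → F_EXX = 430 MPa.
t_e = 0.707 × 14 = 9.898 mm; A_we = 9.898 × 360 = 3563 mm².
Directional factor: 1.0 + 0.5 sin^1.5(15°) = 1.066.
F_nw = 0.6 × 430 × 1.066 = 275 MPa.
R_n/Ω = (275 × 3563) / 2.0 × 10⁻³ = 489.9 kN.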